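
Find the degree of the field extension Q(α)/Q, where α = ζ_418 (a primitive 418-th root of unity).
[Q(α):Q] = 180

The minimal polynomial of ζ_418 over Q is the 418-th cyclotomic polynomial Φ_418(x), which is irreducible over Q and has degree φ(418) = 180. Hence [Q(α):Q] = φ(418) = 180.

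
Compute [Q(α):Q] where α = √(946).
[Q(α):Q] = 2

[Q(α):Q] equals the degree of the minimal polynomial of α. Here α^2 = 946 and x^2 - 946 is irreducible (d = 946 is squarefree, ≠ 1, hence not a square), so deg(m_α) = 2. Thus [Q(α):Q] = 2.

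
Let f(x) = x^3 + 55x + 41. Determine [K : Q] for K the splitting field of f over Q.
[K : Q] = 6

By the rational root test, any rational root of the monic integer polynomial f(x) = x^3 + 55x + 41 must be an integer dividing the constant term 41, i.e. one of ±{1, 41}. Evaluating: f(1) = 97, f(-1) = -15, f(41) = 71217, f(-41) = -71135; none is 0, so f has no rational root and is therefore irreducible over Q (a cubic with no linear factor over a field is irreducible). For an irreducible cubic, the Galois group is A_3 or S_3 according as the discriminant disc(f) = -4a^3 - 27b^2 = -4·(55)^3 - 27·(41)^2 = -710887 is or is not a square in Q. Here disc(f) = -710887 is not a perfect square in Q, so the Galois group of f over Q is not contained in A_3 and must be all of S_3. The splitting field has degree |S_3| = 6 over Q, so [K : Q] = 6.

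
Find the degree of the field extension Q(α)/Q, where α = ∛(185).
[Q(α):Q] = 3

The minimal polynomial of α is x^3 - 185, irreducible over Q since 185 is not a perfect cube (so x^3 - 185 has no rational root). Hence [Q(α):Q] = deg(m_α) = 3.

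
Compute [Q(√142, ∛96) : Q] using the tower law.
[Q(√142, ∛96) : Q] = 6

Let L = Q(√142, ∛96). Since Q(√142) ⊂ L and [Q(√142):Q] = 2, the tower law gives 2 | [L:Q]. Likewise Q(∛96) ⊂ L with [Q(∛96):Q] = 3 (because 96 is not a perfect cube), so 3 | [L:Q]. As gcd(2,3) = 1, [L:Q] is divisible by 6. Conversely L is generated over Q by √142 and ∛96, so [L:Q] ≤ 2·3 = 6. Therefore [Q(√142, ∛96) : Q] = 6.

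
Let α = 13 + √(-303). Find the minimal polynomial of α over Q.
m_α(x) = x^2 - 26x + 472

From α - 13 = √(-303), squaring gives (α - 13)^2 = -303, i.e. α^2 - 26α + 169 = -303, so α^2 - 26α + 472 = 0. The discriminant of x^2 - 26x + 472 is (-26)^2 - 4·(472) = 676 - 1888 = -1212, and 4·(-303) is not a perfect square in Q since -303 is squarefree and ≠ 1. Hence x^2 - 26x + 472 is irreducible over Q and is the minimal polynomial of α.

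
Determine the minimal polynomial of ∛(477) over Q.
m_α(x) = x^3 - 477

α satisfies α^3 = 477, so x^3 - 477 annihilates α. By the rational root test, a rational root p/q (in lowest terms) of x^3 - 477 would satisfy p^3 = 477 q^3, forcing q = 1 and p^3 = 477; but 477 is not a perfect cube, contradiction. A monic cubic over Q with no rational root is irreducible (any nontrivial factorization would include a linear factor). Hence x^3 - 477 is the minimal polynomial of α, and in particular [Q(α):Q] = 3.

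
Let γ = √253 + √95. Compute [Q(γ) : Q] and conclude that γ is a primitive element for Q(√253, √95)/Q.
[Q(γ) : Q] = 4 (equivalently, Q(γ) = Q(√253, √95))

Obviously Q(γ) ⊆ Q(√253, √95), and [Q(√253, √95):Q] = 4 (since 253, 95 are distinct squarefree integers > 1 with 24035 not a perfect square). To show equality we compute the minimal polynomial of γ. From γ = √253 + √95: γ^2 = 253 + 2√(24035) + 95 = 348 + 2√(24035), so γ^2 - 348 = 2√(24035); squaring, (γ^2 - 348)^2 = 4·24035, i.e. γ^4 - 696γ^2 + 121104 - 96140 = 0, i.e. γ^4 - 696γ^2 + 24964 = 0. So γ is a root of x^4 - 696x^2 + 24964. This polynomial is irreducible over Q: it has no rational root (each ±√253 ± √95 is irrational), and any factorization into two quadratics over Q would force √(24035) ∈ Q (pairing opposite roots) or √253, √95 ∈ Q (other pairings), all impossible. Hence [Q(γ):Q] = 4 = [Q(√253, √95):Q], so Q(γ) = Q(√253, √95).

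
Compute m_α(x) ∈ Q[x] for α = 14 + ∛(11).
m_α(x) = x^3 - 42x^2 + 588x - 2755

Set β = α - 14 = ∛(11), so β^3 = 11. Then (α - 14)^3 - 11 = 0, i.e. α is a root of g(x) = (x - 14)^3 - 11 = x^3 - 42x^2 + 588x - 2755. Since g(x) = h(x - 14) where h(x) = x^3 - 11, and h is irreducible over Q (because 11 is not a perfect cube, so h has no rational root, and a monic cubic with no rational root is irreducible), g is also irreducible (irreducibility is preserved under the substitution x → x - 14). Hence m_α(x) = x^3 - 42x^2 + 588x - 2755.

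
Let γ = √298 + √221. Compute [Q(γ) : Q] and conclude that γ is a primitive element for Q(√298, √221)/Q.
[Q(γ) : Q] = 4 (equivalently, Q(γ) = Q(√298, √221))

Obviously Q(γ) ⊆ Q(√298, √221), and [Q(√298, √221):Q] = 4 (since 298, 221 are distinct squarefree integers > 1 with 65858 not a perfect square). To show equality we compute the minimal polynomial of γ. From γ = √298 + √221: γ^2 = 298 + 2√(65858) + 221 = 519 + 2√(65858), so γ^2 - 519 = 2√(65858); squaring, (γ^2 - 519)^2 = 4·65858, i.e. γ^4 - 1038γ^2 + 269361 - 263432 = 0, i.e. γ^4 - 1038γ^2 + 5929 = 0. So γ is a root of x^4 - 1038x^2 + 5929. This polynomial is irreducible over Q: it has no rational root (each ±√298 ± √221 is irrational), and any factorization into two quadratics over Q would force √(65858) ∈ Q (pairing opposite roots) or √298, √221 ∈ Q (other pairings), all impossible. Hence [Q(γ):Q] = 4 = [Q(√298, √221):Q], so Q(γ) = Q(√298, √221).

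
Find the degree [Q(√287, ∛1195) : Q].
[Q(√287, ∛1195) : Q] = 6

Let L = Q(√287, ∛1195). Since Q(√287) ⊂ L and [Q(√287):Q] = 2, the tower law gives 2 | [L:Q]. Likewise Q(∛1195) ⊂ L with [Q(∛1195):Q] = 3 (because 1195 is not a perfect cube), so 3 | [L:Q]. As gcd(2,3) = 1, [L:Q] is divisible by 6. Conversely L is generated over Q by √287 and ∛1195, so [L:Q] ≤ 2·3 = 6. Therefore [Q(√287, ∛1195) : Q] = 6.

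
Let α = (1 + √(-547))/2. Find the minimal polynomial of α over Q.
m_α(x) = x^2 - x + 137

From 2α - 1 = √(-547), squaring gives (2α - 1)^2 = -547, i.e. 4α^2 - 4α + 1 = -547, so α^2 - α + (1 + 547)/4 = 0. Since -547 ≡ 1 (mod 4), (1 + 547)/4 = 137 ∈ Z. The polynomial x^2 - x + 137 has discriminant 1 - 4·(137) = -547, which is not a perfect square in Q (d = -547 is squarefree and ≠ 1), so x^2 - x + 137 is irreducible over Q. It is the minimal polynomial of α.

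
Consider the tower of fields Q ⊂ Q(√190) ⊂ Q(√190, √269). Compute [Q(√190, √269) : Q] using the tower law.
[Q(√190, √269) : Q] = 4

[Q(√190):Q] = 2 (min poly x^2 - 190, irreducible since 190 is squarefree > 1). For the top step, suppose √269 ∈ Q(√190), say √269 = c + d√190 with c, d ∈ Q. Squaring: 269 = c^2 + 190d^2 + 2cd√190. Since √190 ∉ Q this forces 2cd = 0. If d = 0 then √269 = c ∈ Q, contradicting 269 squarefree > 1. If c = 0 then 269 = 190d^2, so 190·269 = (190d)^2 is a perfect square in Q — but 190·269 = 51110 is not a perfect square (since 190 and 269 are distinct squarefree integers). Contradiction. Hence √269 ∉ Q(√190), so x^2 - 269 stays irreducible over Q(√190) and [Q(√190, √269) : Q(√190)] = 2. By the tower law, [Q(√190, √269) : Q] = 2 · 2 = 4.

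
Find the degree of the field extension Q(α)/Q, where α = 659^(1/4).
[Q(α):Q] = 4

α is a root of x^4 - 659. By Eisenstein's criterion at the prime p = 659 (which divides the constant term 659 but p^2 = 434281 does not, since 659 is squarefree), x^4 - 659 is irreducible over Q. Hence [Q(α):Q] = 4.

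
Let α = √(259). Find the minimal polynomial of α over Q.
m_α(x) = x^2 - 259

α satisfies α^2 - 259 = 0, so x^2 - 259 annihilates α. Since d = 259 is squarefree and ≠ 1, it is not a perfect square in Q, so x^2 - 259 has no rational root and is therefore irreducible over Q (a degree-2 polynomial over a field is irreducible iff it has no root). Hence m_α(x) = x^2 - 259.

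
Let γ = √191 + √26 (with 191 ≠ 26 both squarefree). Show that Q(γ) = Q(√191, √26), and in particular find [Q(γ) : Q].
[Q(γ) : Q] = 4 (equivalently, Q(γ) = Q(√191, √26))

Obviously Q(γ) ⊆ Q(√191, √26), and [Q(√191, √26):Q] = 4 (since 191, 26 are distinct squarefree integers > 1 with 4966 not a perfect square). To show equality we compute the minimal polynomial of γ. From γ = √191 + √26: γ^2 = 191 + 2√(4966) + 26 = 217 + 2√(4966), so γ^2 - 217 = 2√(4966); squaring, (γ^2 - 217)^2 = 4·4966, i.e. γ^4 - 434γ^2 + 47089 - 19864 = 0, i.e. γ^4 - 434γ^2 + 27225 = 0. So γ is a root of x^4 - 434x^2 + 27225. This polynomial is irreducible over Q: it has no rational root (each ±√191 ± √26 is irrational), and any factorization into two quadratics over Q would force √(4966) ∈ Q (pairing opposite roots) or √191, √26 ∈ Q (other pairings), all impossible. Hence [Q(γ):Q] = 4 = [Q(√191, √26):Q], so Q(γ) = Q(√191, √26).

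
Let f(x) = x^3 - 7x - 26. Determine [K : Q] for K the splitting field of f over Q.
[K : Q] = 6

By the rational root test, any rational root of the monic integer polynomial f(x) = x^3 - 7x - 26 must be an integer dividing the constant term -26, i.e. one of ±{1, 2, 13, 26}. Evaluating: f(1) = -32, f(-1) = -20, f(2) = -32, f(-2) = -20, f(13) = 2080, f(-13) = -2132, f(26) = 17368, f(-26) = -17420; none is 0, so f has no rational root and is therefore irreducible over Q (a cubic with no linear factor over a field is irreducible). For an irreducible cubic, the Galois group is A_3 or S_3 according as the discriminant disc(f) = -4a^3 - 27b^2 = -4·(-7)^3 - 27·(-26)^2 = -16880 is or is not a square in Q. Here disc(f) = -16880 is not a perfect square in Q, so the Galois group of f over Q is not contained in A_3 and must be all of S_3. The splitting field has degree |S_3| = 6 over Q, so [K : Q] = 6.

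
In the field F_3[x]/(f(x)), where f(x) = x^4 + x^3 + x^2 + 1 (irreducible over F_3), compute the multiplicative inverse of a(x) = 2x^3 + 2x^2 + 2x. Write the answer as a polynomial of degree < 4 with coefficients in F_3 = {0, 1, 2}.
a(x)^(-1) ≡ x (mod f(x))

Since f is irreducible over F_3, F_3[x]/(f) is a field and a(x) ≠ 0 has an inverse. Apply the extended Euclidean algorithm to f(x) and a(x) in F_3[x]: f(x) = (2x)·a(x) + (1). The last nonzero remainder is the constant 1 = gcd(f, a) in F_3. Back-substituting through the division chain expresses 1 = s(x)·a(x) + t(x)·f(x) with s(x) ≡ x (mod f), so a(x)^(-1) ≡ s(x) = x (mod f). Check: (2x^3 + 2x^2 + 2x)·(x) = 2x^4 + 2x^3 + 2x^2 ≡ 1 (mod x^4 + x^3 + x^2 + 1).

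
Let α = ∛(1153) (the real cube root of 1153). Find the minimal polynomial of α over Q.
m_α(x) = x^3 - 1153

α satisfies α^3 = 1153, so x^3 - 1153 annihilates α. By the rational root test, a rational root p/q (in lowest terms) of x^3 - 1153 would satisfy p^3 = 1153 q^3, forcing q = 1 and p^3 = 1153; but 1153 is not a perfect cube, contradiction. A monic cubic over Q with no rational root is irreducible (any nontrivial factorization would include a linear factor). Hence x^3 - 1153 is the minimal polynomial of α, and in particular [Q(α):Q] = 3.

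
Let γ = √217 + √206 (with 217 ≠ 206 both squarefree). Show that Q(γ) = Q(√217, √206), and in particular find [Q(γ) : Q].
[Q(γ) : Q] = 4 (equivalently, Q(γ) = Q(√217, √206))

Obviously Q(γ) ⊆ Q(√217, √206), and [Q(√217, √206):Q] = 4 (since 217, 206 are distinct squarefree integers > 1 with 44702 not a perfect square). To show equality we compute the minimal polynomial of γ. From γ = √217 + √206: γ^2 = 217 + 2√(44702) + 206 = 423 + 2√(44702), so γ^2 - 423 = 2√(44702); squaring, (γ^2 - 423)^2 = 4·44702, i.e. γ^4 - 846γ^2 + 178929 - 178808 = 0, i.e. γ^4 - 846γ^2 + 121 = 0. So γ is a root of x^4 - 846x^2 + 121. This polynomial is irreducible over Q: it has no rational root (each ±√217 ± √206 is irrational), and any factorization into two quadratics over Q would force √(44702) ∈ Q (pairing opposite roots) or √217, √206 ∈ Q (other pairings), all impossible. Hence [Q(γ):Q] = 4 = [Q(√217, √206):Q], so Q(γ) = Q(√217, √206).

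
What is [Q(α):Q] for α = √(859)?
[Q(α):Q] = 2

[Q(α):Q] equals the degree of the minimal polynomial of α. Here α^2 = 859 and x^2 - 859 is irreducible (d = 859 is squarefree, ≠ 1, hence not a square), so deg(m_α) = 2. Thus [Q(α):Q] = 2.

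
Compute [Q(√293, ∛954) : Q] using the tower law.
[Q(√293, ∛954) : Q] = 6

Let L = Q(√293, ∛954). Since Q(√293) ⊂ L and [Q(√293):Q] = 2, the tower law gives 2 | [L:Q]. Likewise Q(∛954) ⊂ L with [Q(∛954):Q] = 3 (because 954 is not a perfect cube), so 3 | [L:Q]. As gcd(2,3) = 1, [L:Q] is divisible by 6. Conversely L is generated over Q by √293 and ∛954, so [L:Q] ≤ 2·3 = 6. Therefore [Q(√293, ∛954) : Q] = 6.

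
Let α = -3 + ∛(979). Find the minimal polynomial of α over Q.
m_α(x) = x^3 + 9x^2 + 27x - 952

Set β = α + 3 = ∛(979), so β^3 = 979. Then (α + 3)^3 - 979 = 0, i.e. α is a root of g(x) = (x + 3)^3 - 979 = x^3 + 9x^2 + 27x - 952. Since g(x) = h(x + 3) where h(x) = x^3 - 979, and h is irreducible over Q (because 979 is not a perfect cube, so h has no rational root, and a monic cubic with no rational root is irreducible), g is also irreducible (irreducibility is preserved under the substitution x → x + 3). Hence m_α(x) = x^3 + 9x^2 + 27x - 952.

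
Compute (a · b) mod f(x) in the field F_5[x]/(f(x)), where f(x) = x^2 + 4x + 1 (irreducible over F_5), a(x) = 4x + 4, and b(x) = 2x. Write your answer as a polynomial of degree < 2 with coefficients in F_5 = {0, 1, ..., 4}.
a · b ≡ x + 2 (mod f(x))

Multiply in F_5[x]: a(x)·b(x) = (4x + 4)·(2x) = 3x^2 + 3x. This has degree ≥ 2, so divide by f(x) over F_5: 3x^2 + 3x = (3)·(x^2 + 4x + 1) + (x + 2). Hence a·b ≡ x + 2 (mod f). (F_5[x]/(f) is a field with 5^2 = 25 elements since f is irreducible of degree 2.)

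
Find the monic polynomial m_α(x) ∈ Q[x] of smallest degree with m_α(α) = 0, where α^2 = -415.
m_α(x) = x^2 + 415

α satisfies α^2 + 415 = 0, so x^2 + 415 annihilates α. Since d = -415 is squarefree and ≠ 1, it is not a perfect square in Q, so x^2 + 415 has no rational root and is therefore irreducible over Q (a degree-2 polynomial over a field is irreducible iff it has no root). Hence m_α(x) = x^2 + 415.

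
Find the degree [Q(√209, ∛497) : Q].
[Q(√209, ∛497) : Q] = 6

Let L = Q(√209, ∛497). Since Q(√209) ⊂ L and [Q(√209):Q] = 2, the tower law gives 2 | [L:Q]. Likewise Q(∛497) ⊂ L with [Q(∛497):Q] = 3 (because 497 is not a perfect cube), so 3 | [L:Q]. As gcd(2,3) = 1, [L:Q] is divisible by 6. Conversely L is generated over Q by √209 and ∛497, so [L:Q] ≤ 2·3 = 6. Therefore [Q(√209, ∛497) : Q] = 6.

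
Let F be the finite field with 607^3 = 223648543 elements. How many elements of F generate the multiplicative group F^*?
There are φ(223648542) = 68126400 primitive elements

F_q^* is cyclic of order q - 1 = 223648542. A cyclic group of order m has exactly φ(m) generators. Here m = 223648542 = 2 · 3^2 · 13 · 101 · 9463, so the number of primitive elements is φ(223648542) = 68126400.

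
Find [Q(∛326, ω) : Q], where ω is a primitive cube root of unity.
[Q(∛326, ω) : Q] = 6

[Q(∛326):Q] = 3 (min poly x^3 - 326, irreducible since 326 is not a perfect cube). [Q(ω):Q] = 2 (min poly x^2 + x + 1). Since Q(∛326) ⊂ R and ω ∉ R, we have ω ∉ Q(∛326), so x^2 + x + 1 remains irreducible over Q(∛326) and [Q(∛326, ω) : Q(∛326)] = 2. By the tower law, [Q(∛326, ω) : Q] = 3 · 2 = 6. (In fact Q(∛326, ω) is the splitting field of x^3 - 326 over Q.)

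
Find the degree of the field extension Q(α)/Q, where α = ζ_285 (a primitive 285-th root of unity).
[Q(α):Q] = 144

The minimal polynomial of ζ_285 over Q is the 285-th cyclotomic polynomial Φ_285(x), which is irreducible over Q and has degree φ(285) = 144. Hence [Q(α):Q] = φ(285) = 144.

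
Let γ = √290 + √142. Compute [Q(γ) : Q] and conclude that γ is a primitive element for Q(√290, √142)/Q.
[Q(γ) : Q] = 4 (equivalently, Q(γ) = Q(√290, √142))

Obviously Q(γ) ⊆ Q(√290, √142), and [Q(√290, √142):Q] = 4 (since 290, 142 are distinct squarefree integers > 1 with 41180 not a perfect square). To show equality we compute the minimal polynomial of γ. From γ = √290 + √142: γ^2 = 290 + 2√(41180) + 142 = 432 + 2√(41180), so γ^2 - 432 = 2√(41180); squaring, (γ^2 - 432)^2 = 4·41180, i.e. γ^4 - 864γ^2 + 186624 - 164720 = 0, i.e. γ^4 - 864γ^2 + 21904 = 0. So γ is a root of x^4 - 864x^2 + 21904. This polynomial is irreducible over Q: it has no rational root (each ±√290 ± √142 is irrational), and any factorization into two quadratics over Q would force √(41180) ∈ Q (pairing opposite roots) or √290, √142 ∈ Q (other pairings), all impossible. Hence [Q(γ):Q] = 4 = [Q(√290, √142):Q], so Q(γ) = Q(√290, √142).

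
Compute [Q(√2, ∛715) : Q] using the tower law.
[Q(√2, ∛715) : Q] = 6

Let L = Q(√2, ∛715). Since Q(√2) ⊂ L and [Q(√2):Q] = 2, the tower law gives 2 | [L:Q]. Likewise Q(∛715) ⊂ L with [Q(∛715):Q] = 3 (because 715 is not a perfect cube), so 3 | [L:Q]. As gcd(2,3) = 1, [L:Q] is divisible by 6. Conversely L is generated over Q by √2 and ∛715, so [L:Q] ≤ 2·3 = 6. Therefore [Q(√2, ∛715) : Q] = 6.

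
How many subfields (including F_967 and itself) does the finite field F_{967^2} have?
F_{967^2} has 2 subfields

The subfields of F_{p^n} are exactly the fields F_{p^d} for d | n (each is the fixed field of the unique index-d subgroup of Gal(F_{p^n}/F_p) ≅ Z/nZ). The divisors of n = 2 are {1, 2}, giving 2 subfields: F_{967^1}, F_{967^2}.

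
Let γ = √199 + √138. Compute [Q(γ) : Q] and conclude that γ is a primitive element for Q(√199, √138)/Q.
[Q(γ) : Q] = 4 (equivalently, Q(γ) = Q(√199, √138))

Obviously Q(γ) ⊆ Q(√199, √138), and [Q(√199, √138):Q] = 4 (since 199, 138 are distinct squarefree integers > 1 with 27462 not a perfect square). To show equality we compute the minimal polynomial of γ. From γ = √199 + √138: γ^2 = 199 + 2√(27462) + 138 = 337 + 2√(27462), so γ^2 - 337 = 2√(27462); squaring, (γ^2 - 337)^2 = 4·27462, i.e. γ^4 - 674γ^2 + 113569 - 109848 = 0, i.e. γ^4 - 674γ^2 + 3721 = 0. So γ is a root of x^4 - 674x^2 + 3721. This polynomial is irreducible over Q: it has no rational root (each ±√199 ± √138 is irrational), and any factorization into two quadratics over Q would force √(27462) ∈ Q (pairing opposite roots) or √199, √138 ∈ Q (other pairings), all impossible. Hence [Q(γ):Q] = 4 = [Q(√199, √138):Q], so Q(γ) = Q(√199, √138).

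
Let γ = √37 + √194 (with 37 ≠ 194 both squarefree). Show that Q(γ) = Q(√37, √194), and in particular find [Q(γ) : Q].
[Q(γ) : Q] = 4 (equivalently, Q(γ) = Q(√37, √194))

Obviously Q(γ) ⊆ Q(√37, √194), and [Q(√37, √194):Q] = 4 (since 37, 194 are distinct squarefree integers > 1 with 7178 not a perfect square). To show equality we compute the minimal polynomial of γ. From γ = √37 + √194: γ^2 = 37 + 2√(7178) + 194 = 231 + 2√(7178), so γ^2 - 231 = 2√(7178); squaring, (γ^2 - 231)^2 = 4·7178, i.e. γ^4 - 462γ^2 + 53361 - 28712 = 0, i.e. γ^4 - 462γ^2 + 24649 = 0. So γ is a root of x^4 - 462x^2 + 24649. This polynomial is irreducible over Q: it has no rational root (each ±√37 ± √194 is irrational), and any factorization into two quadratics over Q would force √(7178) ∈ Q (pairing opposite roots) or √37, √194 ∈ Q (other pairings), all impossible. Hence [Q(γ):Q] = 4 = [Q(√37, √194):Q], so Q(γ) = Q(√37, √194).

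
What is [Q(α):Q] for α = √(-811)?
[Q(α):Q] = 2

[Q(α):Q] equals the degree of the minimal polynomial of α. Here α^2 = -811 and x^2 + 811 is irreducible (d = -811 is squarefree, ≠ 1, hence not a square), so deg(m_α) = 2. Thus [Q(α):Q] = 2.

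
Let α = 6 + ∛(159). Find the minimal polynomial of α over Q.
m_α(x) = x^3 - 18x^2 + 108x - 375

Set β = α - 6 = ∛(159), so β^3 = 159. Then (α - 6)^3 - 159 = 0, i.e. α is a root of g(x) = (x - 6)^3 - 159 = x^3 - 18x^2 + 108x - 375. Since g(x) = h(x - 6) where h(x) = x^3 - 159, and h is irreducible over Q (because 159 is not a perfect cube, so h has no rational root, and a monic cubic with no rational root is irreducible), g is also irreducible (irreducibility is preserved under the substitution x → x - 6). Hence m_α(x) = x^3 - 18x^2 + 108x - 375.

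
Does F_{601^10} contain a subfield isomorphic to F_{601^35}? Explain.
No: F_{601^35} is not a subfield of F_{601^10}

F_{p^m} embeds in F_{p^n} iff m | n. Here 35 ∤ 10 (since 10 = 0·35 + 10 with remainder 10 ≠ 0), so F_{601^35} is not a subfield of F_{601^10}. Equivalently: if it were, the tower law would give 35 = [F_{601^35}:F_601] dividing [F_{601^10}:F_601] = 10, contradiction.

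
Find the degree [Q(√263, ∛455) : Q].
[Q(√263, ∛455) : Q] = 6

Let L = Q(√263, ∛455). Since Q(√263) ⊂ L and [Q(√263):Q] = 2, the tower law gives 2 | [L:Q]. Likewise Q(∛455) ⊂ L with [Q(∛455):Q] = 3 (because 455 is not a perfect cube), so 3 | [L:Q]. As gcd(2,3) = 1, [L:Q] is divisible by 6. Conversely L is generated over Q by √263 and ∛455, so [L:Q] ≤ 2·3 = 6. Therefore [Q(√263, ∛455) : Q] = 6.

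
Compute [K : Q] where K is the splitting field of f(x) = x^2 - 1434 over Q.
[K : Q] = 2

f(x) = x^2 - 1434 factors as (x - √1434)(x + √1434). The splitting field is K = Q(√1434). Since 1434 is squarefree and > 1, it is not a perfect square, so x^2 - 1434 is irreducible over Q and [Q(√1434) : Q] = 2. Hence [K : Q] = 2.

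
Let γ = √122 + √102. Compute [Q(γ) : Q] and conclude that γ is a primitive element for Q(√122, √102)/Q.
[Q(γ) : Q] = 4 (equivalently, Q(γ) = Q(√122, √102))

Obviously Q(γ) ⊆ Q(√122, √102), and [Q(√122, √102):Q] = 4 (since 122, 102 are distinct squarefree integers > 1 with 12444 not a perfect square). To show equality we compute the minimal polynomial of γ. From γ = √122 + √102: γ^2 = 122 + 2√(12444) + 102 = 224 + 2√(12444), so γ^2 - 224 = 2√(12444); squaring, (γ^2 - 224)^2 = 4·12444, i.e. γ^4 - 448γ^2 + 50176 - 49776 = 0, i.e. γ^4 - 448γ^2 + 400 = 0. So γ is a root of x^4 - 448x^2 + 400. This polynomial is irreducible over Q: it has no rational root (each ±√122 ± √102 is irrational), and any factorization into two quadratics over Q would force √(12444) ∈ Q (pairing opposite roots) or √122, √102 ∈ Q (other pairings), all impossible. Hence [Q(γ):Q] = 4 = [Q(√122, √102):Q], so Q(γ) = Q(√122, √102).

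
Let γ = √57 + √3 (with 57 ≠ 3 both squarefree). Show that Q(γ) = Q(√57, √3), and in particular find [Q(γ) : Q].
[Q(γ) : Q] = 4 (equivalently, Q(γ) = Q(√57, √3))

Obviously Q(γ) ⊆ Q(√57, √3), and [Q(√57, √3):Q] = 4 (since 57, 3 are distinct squarefree integers > 1 with 171 not a perfect square). To show equality we compute the minimal polynomial of γ. From γ = √57 + √3: γ^2 = 57 + 2√(171) + 3 = 60 + 2√(171), so γ^2 - 60 = 2√(171); squaring, (γ^2 - 60)^2 = 4·171, i.e. γ^4 - 120γ^2 + 3600 - 684 = 0, i.e. γ^4 - 120γ^2 + 2916 = 0. So γ is a root of x^4 - 120x^2 + 2916. This polynomial is irreducible over Q: it has no rational root (each ±√57 ± √3 is irrational), and any factorization into two quadratics over Q would force √(171) ∈ Q (pairing opposite roots) or √57, √3 ∈ Q (other pairings), all impossible. Hence [Q(γ):Q] = 4 = [Q(√57, √3):Q], so Q(γ) = Q(√57, √3).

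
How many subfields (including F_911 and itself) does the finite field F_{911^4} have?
F_{911^4} has 3 subfields

The subfields of F_{p^n} are exactly the fields F_{p^d} for d | n (each is the fixed field of the unique index-d subgroup of Gal(F_{p^n}/F_p) ≅ Z/nZ). The divisors of n = 4 are {1, 2, 4}, giving 3 subfields: F_{911^1}, F_{911^2}, F_{911^4}.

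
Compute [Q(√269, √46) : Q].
[Q(√269, √46) : Q] = 4

[Q(√269):Q] = 2 (min poly x^2 - 269, irreducible since 269 is squarefree > 1). For the top step, suppose √46 ∈ Q(√269), say √46 = c + d√269 with c, d ∈ Q. Squaring: 46 = c^2 + 269d^2 + 2cd√269. Since √269 ∉ Q this forces 2cd = 0. If d = 0 then √46 = c ∈ Q, contradicting 46 squarefree > 1. If c = 0 then 46 = 269d^2, so 269·46 = (269d)^2 is a perfect square in Q — but 269·46 = 12374 is not a perfect square (since 269 and 46 are distinct squarefree integers). Contradiction. Hence √46 ∉ Q(√269), so x^2 - 46 stays irreducible over Q(√269) and [Q(√269, √46) : Q(√269)] = 2. By the tower law, [Q(√269, √46) : Q] = 2 · 2 = 4.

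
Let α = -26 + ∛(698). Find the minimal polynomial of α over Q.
m_α(x) = x^3 + 78x^2 + 2028x + 16878

Set β = α + 26 = ∛(698), so β^3 = 698. Then (α + 26)^3 - 698 = 0, i.e. α is a root of g(x) = (x + 26)^3 - 698 = x^3 + 78x^2 + 2028x + 16878. Since g(x) = h(x + 26) where h(x) = x^3 - 698, and h is irreducible over Q (because 698 is not a perfect cube, so h has no rational root, and a monic cubic with no rational root is irreducible), g is also irreducible (irreducibility is preserved under the substitution x → x + 26). Hence m_α(x) = x^3 + 78x^2 + 2028x + 16878.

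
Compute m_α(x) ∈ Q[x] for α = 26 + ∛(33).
m_α(x) = x^3 - 78x^2 + 2028x - 17609

Set β = α - 26 = ∛(33), so β^3 = 33. Then (α - 26)^3 - 33 = 0, i.e. α is a root of g(x) = (x - 26)^3 - 33 = x^3 - 78x^2 + 2028x - 17609. Since g(x) = h(x - 26) where h(x) = x^3 - 33, and h is irreducible over Q (because 33 is not a perfect cube, so h has no rational root, and a monic cubic with no rational root is irreducible), g is also irreducible (irreducibility is preserved under the substitution x → x - 26). Hence m_α(x) = x^3 - 78x^2 + 2028x - 17609.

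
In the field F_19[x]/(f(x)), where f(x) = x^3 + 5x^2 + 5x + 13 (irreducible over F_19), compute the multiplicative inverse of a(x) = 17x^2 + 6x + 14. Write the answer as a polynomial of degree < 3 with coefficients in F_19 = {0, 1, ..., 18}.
a(x)^(-1) ≡ 16x^2 + 5x + 10 (mod f(x))

Since f is irreducible over F_19, F_19[x]/(f) is a field and a(x) ≠ 0 has an inverse. Apply the extended Euclidean algorithm to f(x) and a(x) in F_19[x]: f(x) = (9x + 15)·a(x) + (17x + 12);  a(x) = (x + 3)·(17x + 12) + (16). The last nonzero remainder is the constant 16 = gcd(f, a) in F_19. Back-substituting through the division chain expresses 16 = s(x)·a(x) + t(x)·f(x) with s(x) ≡ 9x^2 + 4x + 8 (mod f), so (9x^2 + 4x + 8)·a(x) ≡ 16 (mod f). Multiplying by 16^(-1) ≡ 6 in F_19 gives a(x)^(-1) ≡ 6·(9x^2 + 4x + 8) ≡ 16x^2 + 5x + 10 (mod f). Check: (17x^2 + 6x + 14)·(16x^2 + 5x + 10) = 6x^4 + 10x^3 + 6x^2 + 16x + 7 ≡ 1 (mod x^3 + 5x^2 + 5x + 13).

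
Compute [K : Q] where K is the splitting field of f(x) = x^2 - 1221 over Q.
[K : Q] = 2

f(x) = x^2 - 1221 factors as (x - √1221)(x + √1221). The splitting field is K = Q(√1221). Since 1221 is squarefree and > 1, it is not a perfect square, so x^2 - 1221 is irreducible over Q and [Q(√1221) : Q] = 2. Hence [K : Q] = 2.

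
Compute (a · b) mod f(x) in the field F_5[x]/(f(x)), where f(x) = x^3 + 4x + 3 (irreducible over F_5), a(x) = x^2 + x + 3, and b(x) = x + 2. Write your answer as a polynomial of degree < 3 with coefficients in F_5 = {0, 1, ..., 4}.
a · b ≡ 3x^2 + x + 3 (mod f(x))

Multiply in F_5[x]: a(x)·b(x) = (x^2 + x + 3)·(x + 2) = x^3 + 3x^2 + 1. This has degree ≥ 3, so divide by f(x) over F_5: x^3 + 3x^2 + 1 = (1)·(x^3 + 4x + 3) + (3x^2 + x + 3). Hence a·b ≡ 3x^2 + x + 3 (mod f). (F_5[x]/(f) is a field with 5^3 = 125 elements since f is irreducible of degree 3.)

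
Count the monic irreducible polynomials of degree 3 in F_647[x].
There are 90279792 monic irreducible polynomials of degree 3 over F_647

Each element of F_{647^3} that lies in no proper subfield is a root of exactly one monic irreducible of degree 3 over F_647, and each such polynomial has 3 distinct roots in F_{647^3}. By Möbius inversion the count is N_647(3) = (1/3) Σ_{d|3} μ(3/d) · 647^d = (1/3)(μ(3)·647^1 + μ(1)·647^3) = 270839376/3 = 90279792.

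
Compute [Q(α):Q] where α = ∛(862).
[Q(α):Q] = 3

The minimal polynomial of α is x^3 - 862, irreducible over Q since 862 is not a perfect cube (so x^3 - 862 has no rational root). Hence [Q(α):Q] = deg(m_α) = 3.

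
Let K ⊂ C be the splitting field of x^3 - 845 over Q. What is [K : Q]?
[K : Q] = 6

The roots of x^3 - 845 are ∛845, ω∛845, ω^2∛845 where ω = e^(2πi/3) is a primitive cube root of unity, so K = Q(∛845, ω). Now [Q(∛845):Q] = 3 (since 845 is not a perfect cube, x^3 - 845 is irreducible) and [Q(ω):Q] = 2. Both 2 and 3 divide [K:Q], and [K:Q] ≤ 3·2 = 6, so [K:Q] = 6. (Equivalently: Q(∛845) ⊂ R but ω ∉ R, so [K : Q(∛845)] = 2.)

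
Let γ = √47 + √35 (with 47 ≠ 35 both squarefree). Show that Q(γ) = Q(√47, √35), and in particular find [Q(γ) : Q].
[Q(γ) : Q] = 4 (equivalently, Q(γ) = Q(√47, √35))

Obviously Q(γ) ⊆ Q(√47, √35), and [Q(√47, √35):Q] = 4 (since 47, 35 are distinct squarefree integers > 1 with 1645 not a perfect square). To show equality we compute the minimal polynomial of γ. From γ = √47 + √35: γ^2 = 47 + 2√(1645) + 35 = 82 + 2√(1645), so γ^2 - 82 = 2√(1645); squaring, (γ^2 - 82)^2 = 4·1645, i.e. γ^4 - 164γ^2 + 6724 - 6580 = 0, i.e. γ^4 - 164γ^2 + 144 = 0. So γ is a root of x^4 - 164x^2 + 144. This polynomial is irreducible over Q: it has no rational root (each ±√47 ± √35 is irrational), and any factorization into two quadratics over Q would force √(1645) ∈ Q (pairing opposite roots) or √47, √35 ∈ Q (other pairings), all impossible. Hence [Q(γ):Q] = 4 = [Q(√47, √35):Q], so Q(γ) = Q(√47, √35).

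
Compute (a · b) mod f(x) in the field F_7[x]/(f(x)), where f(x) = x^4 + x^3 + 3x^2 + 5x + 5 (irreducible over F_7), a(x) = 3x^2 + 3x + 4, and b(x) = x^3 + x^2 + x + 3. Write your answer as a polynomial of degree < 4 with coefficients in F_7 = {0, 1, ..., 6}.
a · b ≡ 5x^3 + 6x^2 + 4x + 4 (mod f(x))

Multiply in F_7[x]: a(x)·b(x) = (3x^2 + 3x + 4)·(x^3 + x^2 + x + 3) = 3x^5 + 6x^4 + 3x^3 + 2x^2 + 6x + 5. This has degree ≥ 4, so divide by f(x) over F_7: 3x^5 + 6x^4 + 3x^3 + 2x^2 + 6x + 5 = (3x + 3)·(x^4 + x^3 + 3x^2 + 5x + 5) + (5x^3 + 6x^2 + 4x + 4). Hence a·b ≡ 5x^3 + 6x^2 + 4x + 4 (mod f). (F_7[x]/(f) is a field with 7^4 = 2401 elements since f is irreducible of degree 4.)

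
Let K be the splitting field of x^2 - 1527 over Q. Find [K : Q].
[K : Q] = 2

f(x) = x^2 - 1527 factors as (x - √1527)(x + √1527). The splitting field is K = Q(√1527). Since 1527 is squarefree and > 1, it is not a perfect square, so x^2 - 1527 is irreducible over Q and [Q(√1527) : Q] = 2. Hence [K : Q] = 2.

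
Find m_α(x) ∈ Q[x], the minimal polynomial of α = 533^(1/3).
m_α(x) = x^3 - 533

α satisfies α^3 = 533, so x^3 - 533 annihilates α. By the rational root test, a rational root p/q (in lowest terms) of x^3 - 533 would satisfy p^3 = 533 q^3, forcing q = 1 and p^3 = 533; but 533 is not a perfect cube, contradiction. A monic cubic over Q with no rational root is irreducible (any nontrivial factorization would include a linear factor). Hence x^3 - 533 is the minimal polynomial of α, and in particular [Q(α):Q] = 3.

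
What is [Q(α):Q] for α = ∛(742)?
[Q(α):Q] = 3

The minimal polynomial of α is x^3 - 742, irreducible over Q since 742 is not a perfect cube (so x^3 - 742 has no rational root). Hence [Q(α):Q] = deg(m_α) = 3.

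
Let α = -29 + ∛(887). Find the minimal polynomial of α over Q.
m_α(x) = x^3 + 87x^2 + 2523x + 23502

Set β = α + 29 = ∛(887), so β^3 = 887. Then (α + 29)^3 - 887 = 0, i.e. α is a root of g(x) = (x + 29)^3 - 887 = x^3 + 87x^2 + 2523x + 23502. Since g(x) = h(x + 29) where h(x) = x^3 - 887, and h is irreducible over Q (because 887 is not a perfect cube, so h has no rational root, and a monic cubic with no rational root is irreducible), g is also irreducible (irreducibility is preserved under the substitution x → x + 29). Hence m_α(x) = x^3 + 87x^2 + 2523x + 23502.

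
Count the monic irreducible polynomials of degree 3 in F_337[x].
There are 12757472 monic irreducible polynomials of degree 3 over F_337

Each element of F_{337^3} that lies in no proper subfield is a root of exactly one monic irreducible of degree 3 over F_337, and each such polynomial has 3 distinct roots in F_{337^3}. By Möbius inversion the count is N_337(3) = (1/3) Σ_{d|3} μ(3/d) · 337^d = (1/3)(μ(3)·337^1 + μ(1)·337^3) = 38272416/3 = 12757472.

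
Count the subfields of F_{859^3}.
F_{859^3} has 2 subfields

The subfields of F_{p^n} are exactly the fields F_{p^d} for d | n (each is the fixed field of the unique index-d subgroup of Gal(F_{p^n}/F_p) ≅ Z/nZ). The divisors of n = 3 are {1, 3}, giving 2 subfields: F_{859^1}, F_{859^3}.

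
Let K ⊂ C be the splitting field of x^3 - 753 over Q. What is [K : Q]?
[K : Q] = 6

The roots of x^3 - 753 are ∛753, ω∛753, ω^2∛753 where ω = e^(2πi/3) is a primitive cube root of unity, so K = Q(∛753, ω). Now [Q(∛753):Q] = 3 (since 753 is not a perfect cube, x^3 - 753 is irreducible) and [Q(ω):Q] = 2. Both 2 and 3 divide [K:Q], and [K:Q] ≤ 3·2 = 6, so [K:Q] = 6. (Equivalently: Q(∛753) ⊂ R but ω ∉ R, so [K : Q(∛753)] = 2.)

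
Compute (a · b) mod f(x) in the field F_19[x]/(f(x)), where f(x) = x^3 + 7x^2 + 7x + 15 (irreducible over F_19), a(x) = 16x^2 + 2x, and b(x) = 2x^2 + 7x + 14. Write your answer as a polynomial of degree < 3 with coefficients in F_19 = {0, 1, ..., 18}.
a · b ≡ 10x^2 + 5 (mod f(x))

Multiply in F_19[x]: a(x)·b(x) = (16x^2 + 2x)·(2x^2 + 7x + 14) = 13x^4 + 2x^3 + 10x^2 + 9x. This has degree ≥ 3, so divide by f(x) over F_19: 13x^4 + 2x^3 + 10x^2 + 9x = (13x + 6)·(x^3 + 7x^2 + 7x + 15) + (10x^2 + 5). Hence a·b ≡ 10x^2 + 5 (mod f). (F_19[x]/(f) is a field with 19^3 = 6859 elements since f is irreducible of degree 3.)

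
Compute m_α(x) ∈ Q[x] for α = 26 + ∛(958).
m_α(x) = x^3 - 78x^2 + 2028x - 18534

Set β = α - 26 = ∛(958), so β^3 = 958. Then (α - 26)^3 - 958 = 0, i.e. α is a root of g(x) = (x - 26)^3 - 958 = x^3 - 78x^2 + 2028x - 18534. Since g(x) = h(x - 26) where h(x) = x^3 - 958, and h is irreducible over Q (because 958 is not a perfect cube, so h has no rational root, and a monic cubic with no rational root is irreducible), g is also irreducible (irreducibility is preserved under the substitution x → x - 26). Hence m_α(x) = x^3 - 78x^2 + 2028x - 18534.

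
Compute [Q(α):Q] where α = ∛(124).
[Q(α):Q] = 3

The minimal polynomial of α is x^3 - 124, irreducible over Q since 124 is not a perfect cube (so x^3 - 124 has no rational root). Hence [Q(α):Q] = deg(m_α) = 3.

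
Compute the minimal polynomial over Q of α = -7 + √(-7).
m_α(x) = x^2 + 14x + 56

From α + 7 = √(-7), squaring gives (α + 7)^2 = -7, i.e. α^2 + 14α + 49 = -7, so α^2 + 14α + 56 = 0. The discriminant of x^2 + 14x + 56 is (14)^2 - 4·(56) = 196 - 224 = -28, and 4·(-7) is not a perfect square in Q since -7 is squarefree and ≠ 1. Hence x^2 + 14x + 56 is irreducible over Q and is the minimal polynomial of α.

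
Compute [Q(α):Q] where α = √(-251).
[Q(α):Q] = 2

[Q(α):Q] equals the degree of the minimal polynomial of α. Here α^2 = -251 and x^2 + 251 is irreducible (d = -251 is squarefree, ≠ 1, hence not a square), so deg(m_α) = 2. Thus [Q(α):Q] = 2.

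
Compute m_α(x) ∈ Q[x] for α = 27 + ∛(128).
m_α(x) = x^3 - 81x^2 + 2187x - 19811

Set β = α - 27 = ∛(128), so β^3 = 128. Then (α - 27)^3 - 128 = 0, i.e. α is a root of g(x) = (x - 27)^3 - 128 = x^3 - 81x^2 + 2187x - 19811. Since g(x) = h(x - 27) where h(x) = x^3 - 128, and h is irreducible over Q (because 128 is not a perfect cube, so h has no rational root, and a monic cubic with no rational root is irreducible), g is also irreducible (irreducibility is preserved under the substitution x → x - 27). Hence m_α(x) = x^3 - 81x^2 + 2187x - 19811.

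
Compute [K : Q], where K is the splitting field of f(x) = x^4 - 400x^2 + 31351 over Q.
[K : Q] = 4

Solving the quadratic in x^2: x^2 = (400 ± √(400^2 - 4·31351))/2 = (400 ± √34596)/2 = (400 ± 186)/2, giving x^2 = 293 or x^2 = 107. So f(x) = (x^2 - 293)(x^2 - 107) and the roots of f are ±√293, ±√107. Hence the splitting field is K = Q(√293, √107). Since 293 and 107 are distinct squarefree integers > 1, their product 31351 is not a perfect square, so √107 ∉ Q(√293). By the tower law [K:Q] = [Q(√293,√107):Q(√293)] · [Q(√293):Q] = 2 · 2 = 4.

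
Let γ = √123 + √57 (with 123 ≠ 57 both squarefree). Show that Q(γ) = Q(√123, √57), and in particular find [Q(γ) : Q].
[Q(γ) : Q] = 4 (equivalently, Q(γ) = Q(√123, √57))

Obviously Q(γ) ⊆ Q(√123, √57), and [Q(√123, √57):Q] = 4 (since 123, 57 are distinct squarefree integers > 1 with 7011 not a perfect square). To show equality we compute the minimal polynomial of γ. From γ = √123 + √57: γ^2 = 123 + 2√(7011) + 57 = 180 + 2√(7011), so γ^2 - 180 = 2√(7011); squaring, (γ^2 - 180)^2 = 4·7011, i.e. γ^4 - 360γ^2 + 32400 - 28044 = 0, i.e. γ^4 - 360γ^2 + 4356 = 0. So γ is a root of x^4 - 360x^2 + 4356. This polynomial is irreducible over Q: it has no rational root (each ±√123 ± √57 is irrational), and any factorization into two quadratics over Q would force √(7011) ∈ Q (pairing opposite roots) or √123, √57 ∈ Q (other pairings), all impossible. Hence [Q(γ):Q] = 4 = [Q(√123, √57):Q], so Q(γ) = Q(√123, √57).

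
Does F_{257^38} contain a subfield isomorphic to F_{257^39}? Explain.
No: F_{257^39} is not a subfield of F_{257^38}

F_{p^m} embeds in F_{p^n} iff m | n. Here 39 ∤ 38 (since 38 = 0·39 + 38 with remainder 38 ≠ 0), so F_{257^39} is not a subfield of F_{257^38}. Equivalently: if it were, the tower law would give 39 = [F_{257^39}:F_257] dividing [F_{257^38}:F_257] = 38, contradiction.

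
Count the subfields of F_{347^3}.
F_{347^3} has 2 subfields

The subfields of F_{p^n} are exactly the fields F_{p^d} for d | n (each is the fixed field of the unique index-d subgroup of Gal(F_{p^n}/F_p) ≅ Z/nZ). The divisors of n = 3 are {1, 3}, giving 2 subfields: F_{347^1}, F_{347^3}.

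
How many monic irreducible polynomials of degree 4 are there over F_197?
There are 376524918 monic irreducible polynomials of degree 4 over F_197

Each element of F_{197^4} that lies in no proper subfield is a root of exactly one monic irreducible of degree 4 over F_197, and each such polynomial has 4 distinct roots in F_{197^4}. By Möbius inversion the count is N_197(4) = (1/4) Σ_{d|4} μ(4/d) · 197^d = (1/4)(μ(4)·197^1 + μ(2)·197^2 + μ(1)·197^4) = 1506099672/4 = 376524918.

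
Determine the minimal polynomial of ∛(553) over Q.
m_α(x) = x^3 - 553

α satisfies α^3 = 553, so x^3 - 553 annihilates α. By the rational root test, a rational root p/q (in lowest terms) of x^3 - 553 would satisfy p^3 = 553 q^3, forcing q = 1 and p^3 = 553; but 553 is not a perfect cube, contradiction. A monic cubic over Q with no rational root is irreducible (any nontrivial factorization would include a linear factor). Hence x^3 - 553 is the minimal polynomial of α, and in particular [Q(α):Q] = 3.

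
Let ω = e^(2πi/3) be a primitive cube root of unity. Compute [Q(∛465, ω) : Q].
[Q(∛465, ω) : Q] = 6

[Q(∛465):Q] = 3 (min poly x^3 - 465, irreducible since 465 is not a perfect cube). [Q(ω):Q] = 2 (min poly x^2 + x + 1). Since Q(∛465) ⊂ R and ω ∉ R, we have ω ∉ Q(∛465), so x^2 + x + 1 remains irreducible over Q(∛465) and [Q(∛465, ω) : Q(∛465)] = 2. By the tower law, [Q(∛465, ω) : Q] = 3 · 2 = 6. (In fact Q(∛465, ω) is the splitting field of x^3 - 465 over Q.)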